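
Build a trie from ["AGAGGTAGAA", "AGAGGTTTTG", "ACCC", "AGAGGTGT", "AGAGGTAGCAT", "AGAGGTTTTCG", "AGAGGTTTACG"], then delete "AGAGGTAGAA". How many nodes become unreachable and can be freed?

Walk "AGAGGTAGAA" from the leaf back toward the root, removing each node that no remaining word uses.
The suffix "AA" (2 nodes) is used only by "AGAGGTAGAA"; the node for "AGAGGTAG" still has the child "C", so pruning stops there.
Nodes removed: 2

2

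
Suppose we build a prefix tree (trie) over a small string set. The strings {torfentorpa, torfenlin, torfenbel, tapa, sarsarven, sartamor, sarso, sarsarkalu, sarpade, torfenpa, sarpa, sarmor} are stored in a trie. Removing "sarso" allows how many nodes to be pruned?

Walk "sarso" from the leaf back toward the root, removing each node that no remaining word uses.
The suffix "o" (1 node) is used only by "sarso"; the node for "sars" still has the child "a", so pruning stops there.
Nodes removed: 1

1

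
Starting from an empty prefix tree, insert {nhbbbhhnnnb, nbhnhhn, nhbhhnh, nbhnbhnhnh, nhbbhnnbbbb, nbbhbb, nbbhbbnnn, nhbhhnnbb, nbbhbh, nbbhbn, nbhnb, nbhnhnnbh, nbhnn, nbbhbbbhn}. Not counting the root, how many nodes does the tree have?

54

Insert word by word; a character creates a node only if that edge doesn't already exist:
  "nhbbbhhnnnb" → 11 new (n, h, b, b, b, h, h, n, n, n, b)
  "nbhnhhn" → prefix "n" already present; 6 new (b, h, n, h, h, n)
  "nhbhhnh" → prefix "nhb" already present; 4 new (h, h, n, h)
  "nbhnbhnhnh" → prefix "nbhn" already present; 6 new (b, h, n, h, n, h)
  "nhbbhnnbbbb" → prefix "nhbb" already present; 7 new (h, n, n, b, b, b, b)
  "nbbhbb" → prefix "nb" already present; 4 new (b, h, b, b)
  "nbbhbbnnn" → prefix "nbbhbb" already present; 3 new (n, n, n)
  "nhbhhnnbb" → prefix "nhbhhn" already present; 3 new (n, b, b)
  "nbbhbh" → prefix "nbbhb" already present; 1 new (h)
  "nbbhbn" → prefix "nbbhb" already present; 1 new (n)
  "nbhnb" → prefix "nbhnb" already present; 0 new (none)
  "nbhnhnnbh" → prefix "nbhnh" already present; 4 new (n, n, b, h)
  "nbhnn" → prefix "nbhn" already present; 1 new (n)
  "nbbhbbbhn" → prefix "nbbhbb" already present; 3 new (b, h, n)
Total nodes = 11 + 6 + 4 + 6 + 7 + 4 + 3 + 3 + 1 + 1 + 0 + 4 + 1 + 3 = 54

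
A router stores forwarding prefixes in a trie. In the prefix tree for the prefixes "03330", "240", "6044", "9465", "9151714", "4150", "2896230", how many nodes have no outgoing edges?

7

A leaf is a node with no children — equivalently, the end of a word that is not a proper prefix of any other stored word.
Those words: "03330", "240", "2896230", "4150", "6044", "9151714", "9465"
Leaf count: 7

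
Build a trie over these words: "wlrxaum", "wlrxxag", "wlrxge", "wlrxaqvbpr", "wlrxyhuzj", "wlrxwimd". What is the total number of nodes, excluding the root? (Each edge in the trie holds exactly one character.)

26

Trace insertions, counting only characters that open a new branch:
  "wlrxaum" → 7 new (w, l, r, x, a, u, m)
  "wlrxxag" → prefix "wlrx" already present; 3 new (x, a, g)
  "wlrxge" → prefix "wlrx" already present; 2 new (g, e)
  "wlrxaqvbpr" → prefix "wlrxa" already present; 5 new (q, v, b, p, r)
  "wlrxyhuzj" → prefix "wlrx" already present; 5 new (y, h, u, z, j)
  "wlrxwimd" → prefix "wlrx" already present; 4 new (w, i, m, d)
Total nodes = 7 + 3 + 2 + 5 + 5 + 4 = 26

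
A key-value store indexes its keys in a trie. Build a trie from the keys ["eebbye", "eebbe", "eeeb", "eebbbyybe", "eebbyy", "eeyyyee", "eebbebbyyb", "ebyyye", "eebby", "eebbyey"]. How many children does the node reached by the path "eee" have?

Follow the path "eee" to its node, then look at its outgoing edges.
Distinct next characters after "eee": b.
That node has 1 child edge.

1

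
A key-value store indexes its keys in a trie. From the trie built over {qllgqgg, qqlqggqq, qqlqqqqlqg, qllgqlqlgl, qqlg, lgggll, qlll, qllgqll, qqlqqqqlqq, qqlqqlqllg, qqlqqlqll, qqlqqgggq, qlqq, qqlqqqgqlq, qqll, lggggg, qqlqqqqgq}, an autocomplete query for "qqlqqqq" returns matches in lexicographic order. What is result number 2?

Words with prefix "qqlqqqq", in lexicographic order: "qqlqqqqgq", "qqlqqqqlqg", "qqlqqqqlqq"
Position 2: qqlqqqqlqg

qqlqqqqlqg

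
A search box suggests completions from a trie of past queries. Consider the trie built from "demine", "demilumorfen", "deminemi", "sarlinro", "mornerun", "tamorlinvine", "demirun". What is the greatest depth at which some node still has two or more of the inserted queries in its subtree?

Look for the deepest trie node that still has at least two words in its subtree.
"demine" and "deminemi" agree on "demine" (6 characters) before diverging; nothing deeper is shared.
Longest shared-prefix length: 6

6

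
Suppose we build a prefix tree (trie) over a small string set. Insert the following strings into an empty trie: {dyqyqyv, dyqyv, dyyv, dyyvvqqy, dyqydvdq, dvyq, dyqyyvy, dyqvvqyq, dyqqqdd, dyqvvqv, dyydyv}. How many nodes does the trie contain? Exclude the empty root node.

Insert word by word; a character creates a node only if that edge doesn't already exist:
  "dyqyqyv" → 7 new (d, y, q, y, q, y, v)
  "dyqyv" → prefix "dyqy" already present; 1 new (v)
  "dyyv" → prefix "dy" already present; 2 new (y, v)
  "dyyvvqqy" → prefix "dyyv" already present; 4 new (v, q, q, y)
  "dyqydvdq" → prefix "dyqy" already present; 4 new (d, v, d, q)
  "dvyq" → prefix "d" already present; 3 new (v, y, q)
  "dyqyyvy" → prefix "dyqy" already present; 3 new (y, v, y)
  "dyqvvqyq" → prefix "dyq" already present; 5 new (v, v, q, y, q)
  "dyqqqdd" → prefix "dyq" already present; 4 new (q, q, d, d)
  "dyqvvqv" → prefix "dyqvvq" already present; 1 new (v)
  "dyydyv" → prefix "dyy" already present; 3 new (d, y, v)
Total nodes = 7 + 1 + 2 + 4 + 4 + 3 + 3 + 5 + 4 + 1 + 3 = 37

37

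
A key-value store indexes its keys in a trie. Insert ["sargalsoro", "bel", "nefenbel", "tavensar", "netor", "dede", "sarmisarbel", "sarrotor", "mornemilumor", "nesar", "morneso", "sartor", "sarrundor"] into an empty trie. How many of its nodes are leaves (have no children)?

13

A leaf is a node with no children — equivalently, the end of a word that is not a proper prefix of any other stored word.
Those words: "bel", "dede", "mornemilumor", "morneso", "nefenbel", "nesar", "netor", "sargalsoro", "sarmisarbel", "sarrotor", "sarrundor", "sartor", "tavensar"
Leaf count: 13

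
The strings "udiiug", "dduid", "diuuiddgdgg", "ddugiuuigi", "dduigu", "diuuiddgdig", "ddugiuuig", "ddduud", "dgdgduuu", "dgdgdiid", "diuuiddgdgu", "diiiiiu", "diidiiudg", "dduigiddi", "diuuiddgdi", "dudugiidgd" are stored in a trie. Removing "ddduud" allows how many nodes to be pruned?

A node on "ddduud"'s path can go only if nothing else ends at it or branches off below it.
The suffix "duud" (4 nodes) is used only by "ddduud"; the node for "dd" still has the child "u", so pruning stops there.
Nodes removed: 4

4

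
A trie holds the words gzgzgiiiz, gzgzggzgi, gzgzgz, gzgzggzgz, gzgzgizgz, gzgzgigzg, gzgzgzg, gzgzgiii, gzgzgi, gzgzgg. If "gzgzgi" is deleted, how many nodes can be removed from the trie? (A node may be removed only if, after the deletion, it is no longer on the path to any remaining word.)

Walk "gzgzgi" from the leaf back toward the root, removing each node that no remaining word uses.
Every node on "gzgzgi" is still needed (e.g. by "gzgzgiiiz"), so nothing is freed.
Nodes removed: 0

0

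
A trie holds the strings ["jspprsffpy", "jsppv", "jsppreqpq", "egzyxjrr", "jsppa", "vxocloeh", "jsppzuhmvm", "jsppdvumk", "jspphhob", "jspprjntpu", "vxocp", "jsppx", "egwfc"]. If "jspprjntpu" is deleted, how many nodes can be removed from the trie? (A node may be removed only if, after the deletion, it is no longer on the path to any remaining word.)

5

A node on "jspprjntpu"'s path can go only if nothing else ends at it or branches off below it.
The suffix "jntpu" (5 nodes) is used only by "jspprjntpu"; the node for "jsppr" still has the child "s", so pruning stops there.
Nodes removed: 5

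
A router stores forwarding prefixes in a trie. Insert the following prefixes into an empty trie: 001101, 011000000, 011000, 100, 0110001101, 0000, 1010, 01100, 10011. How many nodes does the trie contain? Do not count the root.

Trie structure (* marks end of a word):
(root)
├─ 0
│  ├─ 0
│  │  ├─ 0
│  │  │  └─ 0 *
│  │  └─ 1
│  │     └─ 1
│  │        └─ 0
│  │           └─ 1 *
│  └─ 1
│     └─ 1
│        └─ 0
│           └─ 0 *
│              └─ 0 *
│                 ├─ 0
│                 │  └─ 0
│                 │     └─ 0 *
│                 └─ 1
│                    └─ 1
│                       └─ 0
│                          └─ 1 *
└─ 1
   └─ 0
      ├─ 0 *
      │  └─ 1
      │     └─ 1 *
      └─ 1
         └─ 0 *
Counting every labelled node above: 27.

27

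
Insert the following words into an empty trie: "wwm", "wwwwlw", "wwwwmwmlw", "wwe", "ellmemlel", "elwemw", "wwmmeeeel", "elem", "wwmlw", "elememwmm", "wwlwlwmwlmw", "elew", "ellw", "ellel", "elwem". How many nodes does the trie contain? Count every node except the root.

54

Trace insertions, counting only characters that open a new branch:
  "wwm" → 3 new (w, w, m)
  "wwwwlw" → prefix "ww" already present; 4 new (w, w, l, w)
  "wwwwmwmlw" → prefix "wwww" already present; 5 new (m, w, m, l, w)
  "wwe" → prefix "ww" already present; 1 new (e)
  "ellmemlel" → 9 new (e, l, l, m, e, m, l, e, l)
  "elwemw" → prefix "el" already present; 4 new (w, e, m, w)
  "wwmmeeeel" → prefix "wwm" already present; 6 new (m, e, e, e, e, l)
  "elem" → prefix "el" already present; 2 new (e, m)
  "wwmlw" → prefix "wwm" already present; 2 new (l, w)
  "elememwmm" → prefix "elem" already present; 5 new (e, m, w, m, m)
  "wwlwlwmwlmw" → prefix "ww" already present; 9 new (l, w, l, w, m, w, l, m, w)
  "elew" → prefix "ele" already present; 1 new (w)
  "ellw" → prefix "ell" already present; 1 new (w)
  "ellel" → prefix "ell" already present; 2 new (e, l)
  "elwem" → prefix "elwem" already present; 0 new (none)
Total nodes = 3 + 4 + 5 + 1 + 9 + 4 + 6 + 2 + 2 + 5 + 9 + 1 + 1 + 2 + 0 = 54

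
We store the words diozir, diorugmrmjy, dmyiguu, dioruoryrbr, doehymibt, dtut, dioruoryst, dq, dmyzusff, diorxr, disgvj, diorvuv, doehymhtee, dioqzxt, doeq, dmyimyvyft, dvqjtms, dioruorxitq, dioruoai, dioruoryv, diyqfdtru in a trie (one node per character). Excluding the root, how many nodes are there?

89

For each word, the new-node count is its length minus the longest prefix already in the trie:
  "diozir" → 6 new (d, i, o, z, i, r)
  "diorugmrmjy" → prefix "dio" already present; 8 new (r, u, g, m, r, m, j, y)
  "dmyiguu" → prefix "d" already present; 6 new (m, y, i, g, u, u)
  "dioruoryrbr" → prefix "dioru" already present; 6 new (o, r, y, r, b, r)
  "doehymibt" → prefix "d" already present; 8 new (o, e, h, y, m, i, b, t)
  "dtut" → prefix "d" already present; 3 new (t, u, t)
  "dioruoryst" → prefix "dioruory" already present; 2 new (s, t)
  "dq" → prefix "d" already present; 1 new (q)
  "dmyzusff" → prefix "dmy" already present; 5 new (z, u, s, f, f)
  "diorxr" → prefix "dior" already present; 2 new (x, r)
  "disgvj" → prefix "di" already present; 4 new (s, g, v, j)
  "diorvuv" → prefix "dior" already present; 3 new (v, u, v)
  "doehymhtee" → prefix "doehym" already present; 4 new (h, t, e, e)
  "dioqzxt" → prefix "dio" already present; 4 new (q, z, x, t)
  "doeq" → prefix "doe" already present; 1 new (q)
  "dmyimyvyft" → prefix "dmyi" already present; 6 new (m, y, v, y, f, t)
  "dvqjtms" → prefix "d" already present; 6 new (v, q, j, t, m, s)
  "dioruorxitq" → prefix "dioruor" already present; 4 new (x, i, t, q)
  "dioruoai" → prefix "dioruo" already present; 2 new (a, i)
  "dioruoryv" → prefix "dioruory" already present; 1 new (v)
  "diyqfdtru" → prefix "di" already present; 7 new (y, q, f, d, t, r, u)
Total nodes = 6 + 8 + 6 + 6 + 8 + 3 + 2 + 1 + 5 + 2 + 4 + 3 + 4 + 4 + 1 + 6 + 6 + 4 + 2 + 1 + 7 = 89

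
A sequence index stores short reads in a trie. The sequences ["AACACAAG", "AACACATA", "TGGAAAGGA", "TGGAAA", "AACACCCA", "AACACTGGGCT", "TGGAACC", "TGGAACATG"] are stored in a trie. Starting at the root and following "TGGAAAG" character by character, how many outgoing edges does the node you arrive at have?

The children of the "TGGAAAG" node are the distinct next characters among strings starting with "TGGAAAG".
Distinct next characters after "TGGAAAG": G.
That node has 1 child edge.

1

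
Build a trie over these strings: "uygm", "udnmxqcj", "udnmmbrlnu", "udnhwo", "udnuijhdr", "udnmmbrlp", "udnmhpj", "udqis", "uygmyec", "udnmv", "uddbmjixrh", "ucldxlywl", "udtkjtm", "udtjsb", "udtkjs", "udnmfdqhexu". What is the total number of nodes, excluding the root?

Insert word by word; a character creates a node only if that edge doesn't already exist:
  "uygm" → 4 new (u, y, g, m)
  "udnmxqcj" → prefix "u" already present; 7 new (d, n, m, x, q, c, j)
  "udnmmbrlnu" → prefix "udnm" already present; 6 new (m, b, r, l, n, u)
  "udnhwo" → prefix "udn" already present; 3 new (h, w, o)
  "udnuijhdr" → prefix "udn" already present; 6 new (u, i, j, h, d, r)
  "udnmmbrlp" → prefix "udnmmbrl" already present; 1 new (p)
  "udnmhpj" → prefix "udnm" already present; 3 new (h, p, j)
  "udqis" → prefix "ud" already present; 3 new (q, i, s)
  "uygmyec" → prefix "uygm" already present; 3 new (y, e, c)
  "udnmv" → prefix "udnm" already present; 1 new (v)
  "uddbmjixrh" → prefix "ud" already present; 8 new (d, b, m, j, i, x, r, h)
  "ucldxlywl" → prefix "u" already present; 8 new (c, l, d, x, l, y, w, l)
  "udtkjtm" → prefix "ud" already present; 5 new (t, k, j, t, m)
  "udtjsb" → prefix "udt" already present; 3 new (j, s, b)
  "udtkjs" → prefix "udtkj" already present; 1 new (s)
  "udnmfdqhexu" → prefix "udnm" already present; 7 new (f, d, q, h, e, x, u)
Total nodes = 4 + 7 + 6 + 3 + 6 + 1 + 3 + 3 + 3 + 1 + 8 + 8 + 5 + 3 + 1 + 7 = 69

69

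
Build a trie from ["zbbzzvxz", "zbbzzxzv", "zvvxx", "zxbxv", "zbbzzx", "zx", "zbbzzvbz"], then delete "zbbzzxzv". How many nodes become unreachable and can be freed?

2

Walk "zbbzzxzv" from the leaf back toward the root, removing each node that no remaining word uses.
The suffix "zv" (2 nodes) is used only by "zbbzzxzv"; "zbbzzx" is itself a stored word, so pruning stops there.
Nodes removed: 2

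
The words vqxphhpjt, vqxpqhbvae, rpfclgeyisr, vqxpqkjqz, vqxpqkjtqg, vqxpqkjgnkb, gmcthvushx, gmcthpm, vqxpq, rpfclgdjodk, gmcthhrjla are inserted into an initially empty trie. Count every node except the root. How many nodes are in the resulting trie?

Trace insertions, counting only characters that open a new branch:
  "vqxphhpjt" → 9 new (v, q, x, p, h, h, p, j, t)
  "vqxpqhbvae" → prefix "vqxp" already present; 6 new (q, h, b, v, a, e)
  "rpfclgeyisr" → 11 new (r, p, f, c, l, g, e, y, i, s, r)
  "vqxpqkjqz" → prefix "vqxpq" already present; 4 new (k, j, q, z)
  "vqxpqkjtqg" → prefix "vqxpqkj" already present; 3 new (t, q, g)
  "vqxpqkjgnkb" → prefix "vqxpqkj" already present; 4 new (g, n, k, b)
  "gmcthvushx" → 10 new (g, m, c, t, h, v, u, s, h, x)
  "gmcthpm" → prefix "gmcth" already present; 2 new (p, m)
  "vqxpq" → prefix "vqxpq" already present; 0 new (none)
  "rpfclgdjodk" → prefix "rpfclg" already present; 5 new (d, j, o, d, k)
  "gmcthhrjla" → prefix "gmcth" already present; 5 new (h, r, j, l, a)
Total nodes = 9 + 6 + 11 + 4 + 3 + 4 + 10 + 2 + 0 + 5 + 5 = 59

59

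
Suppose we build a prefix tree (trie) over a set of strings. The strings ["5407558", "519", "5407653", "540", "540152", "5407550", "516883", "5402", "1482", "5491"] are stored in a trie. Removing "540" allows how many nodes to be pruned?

After clearing the end-marker at "540", prune upward until reaching a node still needed by another word.
Every node on "540" is still needed (e.g. by "5407558"), so nothing is freed.
Nodes removed: 0

0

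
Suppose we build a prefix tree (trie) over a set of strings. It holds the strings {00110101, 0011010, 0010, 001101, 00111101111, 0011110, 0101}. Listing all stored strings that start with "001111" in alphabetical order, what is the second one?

00111101111

Filter for "001111…" and sort: "0011110", "00111101111"
The 2nd is 00111101111.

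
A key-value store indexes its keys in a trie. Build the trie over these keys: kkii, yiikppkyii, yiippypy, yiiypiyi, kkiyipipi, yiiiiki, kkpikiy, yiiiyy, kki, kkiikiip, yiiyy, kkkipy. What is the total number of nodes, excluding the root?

For each word, the new-node count is its length minus the longest prefix already in the trie:
  "kkii" → 4 new (k, k, i, i)
  "yiikppkyii" → 10 new (y, i, i, k, p, p, k, y, i, i)
  "yiippypy" → prefix "yii" already present; 5 new (p, p, y, p, y)
  "yiiypiyi" → prefix "yii" already present; 5 new (y, p, i, y, i)
  "kkiyipipi" → prefix "kki" already present; 6 new (y, i, p, i, p, i)
  "yiiiiki" → prefix "yii" already present; 4 new (i, i, k, i)
  "kkpikiy" → prefix "kk" already present; 5 new (p, i, k, i, y)
  "yiiiyy" → prefix "yiii" already present; 2 new (y, y)
  "kki" → prefix "kki" already present; 0 new (none)
  "kkiikiip" → prefix "kkii" already present; 4 new (k, i, i, p)
  "yiiyy" → prefix "yiiy" already present; 1 new (y)
  "kkkipy" → prefix "kk" already present; 4 new (k, i, p, y)
Total nodes = 4 + 10 + 5 + 5 + 6 + 4 + 5 + 2 + 0 + 4 + 1 + 4 = 50

50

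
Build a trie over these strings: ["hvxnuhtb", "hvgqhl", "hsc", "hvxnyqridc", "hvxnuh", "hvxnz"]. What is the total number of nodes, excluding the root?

21

Trie structure (* marks end of a word):
(root)
└─ h
   ├─ s
   │  └─ c *
   └─ v
      ├─ g
      │  └─ q
      │     └─ h
      │        └─ l *
      └─ x
         └─ n
            ├─ u
            │  └─ h *
            │     └─ t
            │        └─ b *
            ├─ y
            │  └─ q
            │     └─ r
            │        └─ i
            │           └─ d
            │              └─ c *
            └─ z *
Counting every labelled node above: 21.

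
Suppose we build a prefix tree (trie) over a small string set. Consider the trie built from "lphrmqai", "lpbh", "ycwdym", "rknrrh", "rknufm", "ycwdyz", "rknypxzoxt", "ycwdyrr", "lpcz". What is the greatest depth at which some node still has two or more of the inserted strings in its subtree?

The deepest shared node is where two words last agree before diverging.
"ycwdym" and "ycwdyrr" agree on "ycwdy" (5 characters) before diverging; nothing deeper is shared.
Longest shared-prefix length: 5

5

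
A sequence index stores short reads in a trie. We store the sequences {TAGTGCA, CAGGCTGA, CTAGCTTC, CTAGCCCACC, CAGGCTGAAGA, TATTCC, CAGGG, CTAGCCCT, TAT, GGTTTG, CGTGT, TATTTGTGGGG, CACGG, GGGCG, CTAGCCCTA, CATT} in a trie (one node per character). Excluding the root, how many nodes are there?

For each word, the new-node count is its length minus the longest prefix already in the trie:
  "TAGTGCA" → 7 new (T, A, G, T, G, C, A)
  "CAGGCTGA" → 8 new (C, A, G, G, C, T, G, A)
  "CTAGCTTC" → prefix "C" already present; 7 new (T, A, G, C, T, T, C)
  "CTAGCCCACC" → prefix "CTAGC" already present; 5 new (C, C, A, C, C)
  "CAGGCTGAAGA" → prefix "CAGGCTGA" already present; 3 new (A, G, A)
  "TATTCC" → prefix "TA" already present; 4 new (T, T, C, C)
  "CAGGG" → prefix "CAGG" already present; 1 new (G)
  "CTAGCCCT" → prefix "CTAGCCC" already present; 1 new (T)
  "TAT" → prefix "TAT" already present; 0 new (none)
  "GGTTTG" → 6 new (G, G, T, T, T, G)
  "CGTGT" → prefix "C" already present; 4 new (G, T, G, T)
  "TATTTGTGGGG" → prefix "TATT" already present; 7 new (T, G, T, G, G, G, G)
  "CACGG" → prefix "CA" already present; 3 new (C, G, G)
  "GGGCG" → prefix "GG" already present; 3 new (G, C, G)
  "CTAGCCCTA" → prefix "CTAGCCCT" already present; 1 new (A)
  "CATT" → prefix "CA" already present; 2 new (T, T)
Total nodes = 7 + 8 + 7 + 5 + 3 + 4 + 1 + 1 + 0 + 6 + 4 + 7 + 3 + 3 + 1 + 2 = 62

62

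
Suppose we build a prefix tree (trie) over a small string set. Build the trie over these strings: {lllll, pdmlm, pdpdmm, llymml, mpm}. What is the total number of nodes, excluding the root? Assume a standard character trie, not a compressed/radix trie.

21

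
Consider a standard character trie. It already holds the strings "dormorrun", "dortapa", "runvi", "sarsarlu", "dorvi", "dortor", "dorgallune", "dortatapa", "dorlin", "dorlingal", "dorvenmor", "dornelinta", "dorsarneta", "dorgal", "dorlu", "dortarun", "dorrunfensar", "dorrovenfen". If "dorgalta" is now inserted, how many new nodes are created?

2

"dorgal" is already a path in the trie; the remaining "ta" must be added.
New nodes needed: |"dorgalta"| − 6 = 8 − 6 = 2.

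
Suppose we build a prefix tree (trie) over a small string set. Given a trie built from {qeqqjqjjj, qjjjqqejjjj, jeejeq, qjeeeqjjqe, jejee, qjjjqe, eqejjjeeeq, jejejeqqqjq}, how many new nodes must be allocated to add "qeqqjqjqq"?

2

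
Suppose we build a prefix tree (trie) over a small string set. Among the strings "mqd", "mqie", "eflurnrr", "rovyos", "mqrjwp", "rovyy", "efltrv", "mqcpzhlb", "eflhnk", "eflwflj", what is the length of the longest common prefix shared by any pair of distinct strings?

4

Equivalently: take the maximum, over all pairs, of their longest common prefix length.
"rovyos" and "rovyy" agree on "rovy" (4 characters) before diverging; nothing deeper is shared.
Longest shared-prefix length: 4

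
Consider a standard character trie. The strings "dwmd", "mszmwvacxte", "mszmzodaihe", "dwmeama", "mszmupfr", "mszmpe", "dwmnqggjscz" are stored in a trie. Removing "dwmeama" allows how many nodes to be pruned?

4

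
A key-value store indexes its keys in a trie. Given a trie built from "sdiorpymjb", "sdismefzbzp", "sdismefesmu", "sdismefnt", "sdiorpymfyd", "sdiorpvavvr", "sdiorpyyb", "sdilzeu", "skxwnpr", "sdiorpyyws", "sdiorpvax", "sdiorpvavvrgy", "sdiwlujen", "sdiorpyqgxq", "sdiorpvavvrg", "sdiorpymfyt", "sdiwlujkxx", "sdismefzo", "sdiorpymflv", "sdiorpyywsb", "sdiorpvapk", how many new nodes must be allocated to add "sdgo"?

Walking "sdgo" from the root, the first 2 characters ("sd") follow existing edges; "g" is the first miss.
So 4 − 2 = 2 new nodes.

2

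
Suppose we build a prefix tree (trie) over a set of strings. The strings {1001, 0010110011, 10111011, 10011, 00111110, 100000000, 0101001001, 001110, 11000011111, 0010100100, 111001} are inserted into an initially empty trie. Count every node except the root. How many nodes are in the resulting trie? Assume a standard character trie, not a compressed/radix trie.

61

Count nodes per top-level branch (shared prefixes stored once):
  '0'-branch (0010100100, 0010110011, 001110, 00111110, 0101001001): 30 nodes
  '1'-branch (100000000, 1001, 10011, 10111011, 11000011111, 111001): 31 nodes
Sum: 61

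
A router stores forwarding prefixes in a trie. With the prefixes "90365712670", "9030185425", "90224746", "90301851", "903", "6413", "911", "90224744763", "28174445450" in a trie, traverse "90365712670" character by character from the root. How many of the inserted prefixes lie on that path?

Walk "90365712670" from the root; an end-of-word marker is hit whenever a stored word is a prefix of "90365712670".
Prefixes of the query that are stored words: "903", "90365712670"
Count: 2

2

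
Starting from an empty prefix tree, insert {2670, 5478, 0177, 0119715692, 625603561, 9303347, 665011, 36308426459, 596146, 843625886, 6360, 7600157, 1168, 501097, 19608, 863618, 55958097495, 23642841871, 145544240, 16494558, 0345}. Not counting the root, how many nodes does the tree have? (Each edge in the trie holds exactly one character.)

132

Trace insertions, counting only characters that open a new branch:
  "2670" → 4 new (2, 6, 7, 0)
  "5478" → 4 new (5, 4, 7, 8)
  "0177" → 4 new (0, 1, 7, 7)
  "0119715692" → prefix "01" already present; 8 new (1, 9, 7, 1, 5, 6, 9, 2)
  "625603561" → 9 new (6, 2, 5, 6, 0, 3, 5, 6, 1)
  "9303347" → 7 new (9, 3, 0, 3, 3, 4, 7)
  "665011" → prefix "6" already present; 5 new (6, 5, 0, 1, 1)
  "36308426459" → 11 new (3, 6, 3, 0, 8, 4, 2, 6, 4, 5, 9)
  "596146" → prefix "5" already present; 5 new (9, 6, 1, 4, 6)
  "843625886" → 9 new (8, 4, 3, 6, 2, 5, 8, 8, 6)
  "6360" → prefix "6" already present; 3 new (3, 6, 0)
  "7600157" → 7 new (7, 6, 0, 0, 1, 5, 7)
  "1168" → 4 new (1, 1, 6, 8)
  "501097" → prefix "5" already present; 5 new (0, 1, 0, 9, 7)
  "19608" → prefix "1" already present; 4 new (9, 6, 0, 8)
  "863618" → prefix "8" already present; 5 new (6, 3, 6, 1, 8)
  "55958097495" → prefix "5" already present; 10 new (5, 9, 5, 8, 0, 9, 7, 4, 9, 5)
  "23642841871" → prefix "2" already present; 10 new (3, 6, 4, 2, 8, 4, 1, 8, 7, 1)
  "145544240" → prefix "1" already present; 8 new (4, 5, 5, 4, 4, 2, 4, 0)
  "16494558" → prefix "1" already present; 7 new (6, 4, 9, 4, 5, 5, 8)
  "0345" → prefix "0" already present; 3 new (3, 4, 5)
Total nodes = 4 + 4 + 4 + 8 + 9 + 7 + 5 + 11 + 5 + 9 + 3 + 7 + 4 + 5 + 4 + 5 + 10 + 10 + 8 + 7 + 3 = 132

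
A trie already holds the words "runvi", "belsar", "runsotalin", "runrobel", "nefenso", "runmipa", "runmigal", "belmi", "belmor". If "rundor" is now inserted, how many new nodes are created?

3

"run" is already a path in the trie; the remaining "dor" must be added.
Each of the 3 remaining characters creates one node.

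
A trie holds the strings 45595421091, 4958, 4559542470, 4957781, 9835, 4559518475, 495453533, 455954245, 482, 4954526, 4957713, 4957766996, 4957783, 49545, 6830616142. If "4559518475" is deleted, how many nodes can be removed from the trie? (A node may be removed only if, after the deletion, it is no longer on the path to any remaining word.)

After clearing the end-marker at "4559518475", prune upward until reaching a node still needed by another word.
The suffix "18475" (5 nodes) is used only by "4559518475"; the node for "45595" still has the child "4", so pruning stops there.
Nodes removed: 5

5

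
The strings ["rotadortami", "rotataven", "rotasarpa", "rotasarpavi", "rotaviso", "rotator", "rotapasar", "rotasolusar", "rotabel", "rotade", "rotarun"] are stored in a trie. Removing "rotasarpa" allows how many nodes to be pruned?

0

A node on "rotasarpa"'s path can go only if nothing else ends at it or branches off below it.
Every node on "rotasarpa" is still needed (e.g. by "rotasarpavi"), so nothing is freed.
Nodes removed: 0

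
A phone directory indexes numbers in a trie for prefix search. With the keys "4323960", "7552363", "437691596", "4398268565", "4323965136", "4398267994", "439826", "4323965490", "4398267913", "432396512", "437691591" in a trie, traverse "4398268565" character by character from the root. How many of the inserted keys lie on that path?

2

Walk "4398268565" from the root; an end-of-word marker is hit whenever a stored word is a prefix of "4398268565".
Prefixes of the query that are stored words: "439826", "4398268565"
Count: 2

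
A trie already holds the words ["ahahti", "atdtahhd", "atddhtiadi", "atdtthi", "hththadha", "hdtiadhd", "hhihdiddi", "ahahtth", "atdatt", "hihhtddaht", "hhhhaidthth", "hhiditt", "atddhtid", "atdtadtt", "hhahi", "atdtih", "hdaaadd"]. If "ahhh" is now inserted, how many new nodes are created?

2

"ah" is already a path in the trie; the remaining "hh" must be added.
Each of the 2 remaining characters creates one node.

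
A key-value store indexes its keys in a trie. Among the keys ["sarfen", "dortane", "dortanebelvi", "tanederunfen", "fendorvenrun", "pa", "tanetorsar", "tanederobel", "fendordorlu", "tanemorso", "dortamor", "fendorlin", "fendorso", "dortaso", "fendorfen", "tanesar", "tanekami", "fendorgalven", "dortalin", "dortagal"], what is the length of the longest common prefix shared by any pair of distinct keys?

Equivalently: take the maximum, over all pairs, of their longest common prefix length.
e.g. "dortane" and "dortanebelvi" share the prefix "dortane" of length 7; no pair shares a longer one.
Longest shared-prefix length: 7

7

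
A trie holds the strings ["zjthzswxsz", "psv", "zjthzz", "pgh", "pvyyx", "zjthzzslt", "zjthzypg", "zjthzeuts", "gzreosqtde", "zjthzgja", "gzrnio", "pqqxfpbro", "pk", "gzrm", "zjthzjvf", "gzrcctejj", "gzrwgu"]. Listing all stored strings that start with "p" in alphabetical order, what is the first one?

Words with prefix "p", in lexicographic order: "pgh", "pk", "pqqxfpbro", "psv", "pvyyx"
The 1st is pgh.

pgh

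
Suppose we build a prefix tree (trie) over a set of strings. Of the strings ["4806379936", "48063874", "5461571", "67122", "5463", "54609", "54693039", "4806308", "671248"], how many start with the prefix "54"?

4

Traverse to the node for "54", then collect every word in that subtree.
Words under "54": 54609, 5461571, 5463, 54693039
Count: 4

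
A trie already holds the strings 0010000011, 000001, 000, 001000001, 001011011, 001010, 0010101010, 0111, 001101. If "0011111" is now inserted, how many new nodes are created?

3

"0011" is already a path in the trie; the remaining "111" must be added.
New nodes needed: |"0011111"| − 4 = 7 − 4 = 3.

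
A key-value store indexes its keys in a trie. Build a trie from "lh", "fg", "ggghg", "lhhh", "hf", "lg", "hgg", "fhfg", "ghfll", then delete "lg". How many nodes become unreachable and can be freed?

1

A node on "lg"'s path can go only if nothing else ends at it or branches off below it.
The suffix "g" (1 node) is used only by "lg"; the node for "l" still has the child "h", so pruning stops there.
Nodes removed: 1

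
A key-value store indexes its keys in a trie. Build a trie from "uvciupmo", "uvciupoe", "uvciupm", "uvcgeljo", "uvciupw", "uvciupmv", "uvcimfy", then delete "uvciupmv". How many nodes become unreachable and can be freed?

Walk "uvciupmv" from the leaf back toward the root, removing each node that no remaining word uses.
The suffix "v" (1 node) is used only by "uvciupmv"; the node for "uvciupm" still has the child "o", so pruning stops there.
Nodes removed: 1

1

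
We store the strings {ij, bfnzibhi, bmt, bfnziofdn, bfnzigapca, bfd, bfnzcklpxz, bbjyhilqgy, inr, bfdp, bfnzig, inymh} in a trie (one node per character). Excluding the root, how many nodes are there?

Count nodes per top-level branch (shared prefixes stored once):
  'b'-branch (bbjyhilqgy, bfd, bfdp, bfnzcklpxz, bfnzibhi, bfnzig, bfnzigapca, bfnziofdn, bmt): 36 nodes
  'i'-branch (ij, inr, inymh): 7 nodes
Sum: 43

43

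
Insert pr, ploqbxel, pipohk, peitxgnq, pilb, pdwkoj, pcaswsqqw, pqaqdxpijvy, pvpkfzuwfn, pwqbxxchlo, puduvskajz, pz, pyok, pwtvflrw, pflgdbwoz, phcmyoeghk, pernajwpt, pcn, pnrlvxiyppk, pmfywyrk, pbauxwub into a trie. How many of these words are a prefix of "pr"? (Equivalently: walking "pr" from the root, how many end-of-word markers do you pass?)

Traverse "pr" character by character; count nodes along the way that are marked as word ends.
Prefixes of the query that are stored words: "pr"
Count: 1

1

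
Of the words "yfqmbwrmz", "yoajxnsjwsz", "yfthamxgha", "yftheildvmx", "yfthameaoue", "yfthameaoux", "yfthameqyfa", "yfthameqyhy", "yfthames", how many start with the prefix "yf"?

Filter for entries beginning with "yf":
Matches: "yfqmbwrmz", "yfthameaoue", "yfthameaoux", "yfthameqyfa", "yfthameqyhy", "yfthames", "yfthamxgha", "yftheildvmx"
Count: 8

8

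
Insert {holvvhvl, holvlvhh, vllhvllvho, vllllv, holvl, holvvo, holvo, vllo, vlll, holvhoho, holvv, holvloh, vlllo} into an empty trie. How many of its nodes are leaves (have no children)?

10

A leaf is a node with no children — equivalently, the end of a word that is not a proper prefix of any other stored word.
Those words: "holvhoho", "holvloh", "holvlvhh", "holvo", "holvvhvl", "holvvo", "vllhvllvho", "vllllv", "vlllo", "vllo"
Leaf count: 10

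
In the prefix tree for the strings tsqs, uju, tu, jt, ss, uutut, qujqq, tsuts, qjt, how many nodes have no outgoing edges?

Leaves are exactly the stored words that no other stored word extends.
Those words: "jt", "qjt", "qujqq", "ss", "tsqs", "tsuts", "tu", "uju", "uutut"
Leaf count: 9

9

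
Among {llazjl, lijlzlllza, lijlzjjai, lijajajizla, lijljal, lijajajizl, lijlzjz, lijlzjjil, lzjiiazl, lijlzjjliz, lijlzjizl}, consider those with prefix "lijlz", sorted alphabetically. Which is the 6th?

lijlzlllza

Filter for "lijlz…" and sort: "lijlzjizl", "lijlzjjai", "lijlzjjil", "lijlzjjliz", "lijlzjz", "lijlzlllza"
Position 6: lijlzlllza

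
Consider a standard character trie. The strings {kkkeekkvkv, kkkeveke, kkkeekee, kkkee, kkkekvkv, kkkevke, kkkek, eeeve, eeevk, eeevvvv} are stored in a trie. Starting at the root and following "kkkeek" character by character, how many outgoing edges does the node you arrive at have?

2

Walk "kkkeek" from the root, arriving at one node.
Distinct next characters after "kkkeek": e, k.
That node has 2 child edges.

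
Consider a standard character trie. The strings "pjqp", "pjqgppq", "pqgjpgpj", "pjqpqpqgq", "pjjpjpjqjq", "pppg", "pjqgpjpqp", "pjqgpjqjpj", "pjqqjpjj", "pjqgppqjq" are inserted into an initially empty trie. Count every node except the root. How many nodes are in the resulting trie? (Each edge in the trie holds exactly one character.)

46

Trace insertions, counting only characters that open a new branch:
  "pjqp" → 4 new (p, j, q, p)
  "pjqgppq" → prefix "pjq" already present; 4 new (g, p, p, q)
  "pqgjpgpj" → prefix "p" already present; 7 new (q, g, j, p, g, p, j)
  "pjqpqpqgq" → prefix "pjqp" already present; 5 new (q, p, q, g, q)
  "pjjpjpjqjq" → prefix "pj" already present; 8 new (j, p, j, p, j, q, j, q)
  "pppg" → prefix "p" already present; 3 new (p, p, g)
  "pjqgpjpqp" → prefix "pjqgp" already present; 4 new (j, p, q, p)
  "pjqgpjqjpj" → prefix "pjqgpj" already present; 4 new (q, j, p, j)
  "pjqqjpjj" → prefix "pjq" already present; 5 new (q, j, p, j, j)
  "pjqgppqjq" → prefix "pjqgppq" already present; 2 new (j, q)
Total nodes = 4 + 4 + 7 + 5 + 8 + 3 + 4 + 4 + 5 + 2 = 46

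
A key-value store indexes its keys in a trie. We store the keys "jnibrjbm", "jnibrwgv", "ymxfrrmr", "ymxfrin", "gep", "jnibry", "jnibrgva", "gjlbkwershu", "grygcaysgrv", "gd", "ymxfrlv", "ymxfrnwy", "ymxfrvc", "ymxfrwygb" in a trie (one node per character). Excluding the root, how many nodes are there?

60

Count nodes per top-level branch (shared prefixes stored once):
  'g'-branch (gd, gep, gjlbkwershu, grygcaysgrv): 24 nodes
  'j'-branch (jnibrgva, jnibrjbm, jnibrwgv, jnibry): 15 nodes
  'y'-branch (ymxfrin, ymxfrlv, ymxfrnwy, ymxfrrmr, ymxfrvc, ymxfrwygb): 21 nodes
Sum: 60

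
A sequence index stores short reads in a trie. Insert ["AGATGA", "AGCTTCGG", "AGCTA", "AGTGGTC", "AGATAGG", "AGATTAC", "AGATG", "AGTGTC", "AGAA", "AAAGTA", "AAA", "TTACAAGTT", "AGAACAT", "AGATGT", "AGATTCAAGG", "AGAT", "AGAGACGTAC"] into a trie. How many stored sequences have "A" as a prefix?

16

Traverse to the node for "A", then collect every word in that subtree.
Matches: "AAA", "AAAGTA", "AGAA", "AGAACAT", "AGAGACGTAC", "AGAT", "AGATAGG", "AGATG", "AGATGA", "AGATGT", "AGATTAC", "AGATTCAAGG", "AGCTA", "AGCTTCGG", "AGTGGTC", "AGTGTC"
Count: 16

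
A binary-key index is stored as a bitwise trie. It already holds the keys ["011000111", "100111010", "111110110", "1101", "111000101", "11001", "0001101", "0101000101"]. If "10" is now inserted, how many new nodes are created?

0

Every character of "10" already lies on an existing path (it is a prefix of some stored word).
No new nodes are needed: 0.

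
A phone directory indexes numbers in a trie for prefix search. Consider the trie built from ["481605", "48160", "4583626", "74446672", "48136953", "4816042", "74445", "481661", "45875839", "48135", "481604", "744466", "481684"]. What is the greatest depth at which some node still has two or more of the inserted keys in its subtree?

The deepest shared node is where two words last agree before diverging.
"481604" and "4816042" agree on "481604" (6 characters) before diverging; nothing deeper is shared.
Longest shared-prefix length: 6

6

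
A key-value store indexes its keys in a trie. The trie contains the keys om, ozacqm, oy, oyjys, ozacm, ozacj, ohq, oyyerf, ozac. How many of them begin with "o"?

Traverse to the node for "o", then collect every word in that subtree.
Words under "o": ohq, om, oy, oyjys, oyyerf, ozac, ozacj, ozacm, ozacqm
Count: 9

9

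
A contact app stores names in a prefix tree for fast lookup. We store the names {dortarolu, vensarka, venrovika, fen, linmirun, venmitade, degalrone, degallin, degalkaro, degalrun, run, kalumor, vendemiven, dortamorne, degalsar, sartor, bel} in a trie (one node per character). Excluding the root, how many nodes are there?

91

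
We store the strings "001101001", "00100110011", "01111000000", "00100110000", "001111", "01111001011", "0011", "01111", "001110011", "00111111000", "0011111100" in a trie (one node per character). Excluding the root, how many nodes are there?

44

Insert word by word; a character creates a node only if that edge doesn't already exist:
  "001101001" → 9 new (0, 0, 1, 1, 0, 1, 0, 0, 1)
  "00100110011" → prefix "001" already present; 8 new (0, 0, 1, 1, 0, 0, 1, 1)
  "01111000000" → prefix "0" already present; 10 new (1, 1, 1, 1, 0, 0, 0, 0, 0, 0)
  "00100110000" → prefix "001001100" already present; 2 new (0, 0)
  "001111" → prefix "0011" already present; 2 new (1, 1)
  "01111001011" → prefix "0111100" already present; 4 new (1, 0, 1, 1)
  "0011" → prefix "0011" already present; 0 new (none)
  "01111" → prefix "01111" already present; 0 new (none)
  "001110011" → prefix "00111" already present; 4 new (0, 0, 1, 1)
  "00111111000" → prefix "001111" already present; 5 new (1, 1, 0, 0, 0)
  "0011111100" → prefix "0011111100" already present; 0 new (none)
Total nodes = 9 + 8 + 10 + 2 + 2 + 4 + 0 + 0 + 4 + 5 + 0 = 44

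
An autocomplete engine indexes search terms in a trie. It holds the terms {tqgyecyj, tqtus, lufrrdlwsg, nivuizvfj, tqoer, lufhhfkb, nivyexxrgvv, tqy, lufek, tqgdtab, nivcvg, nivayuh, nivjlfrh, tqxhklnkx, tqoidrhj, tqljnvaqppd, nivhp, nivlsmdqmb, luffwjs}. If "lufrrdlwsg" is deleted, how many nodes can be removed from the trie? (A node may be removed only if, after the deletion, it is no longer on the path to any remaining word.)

7

After clearing the end-marker at "lufrrdlwsg", prune upward until reaching a node still needed by another word.
The suffix "rrdlwsg" (7 nodes) is used only by "lufrrdlwsg"; the node for "luf" still has the child "h", so pruning stops there.
Nodes removed: 7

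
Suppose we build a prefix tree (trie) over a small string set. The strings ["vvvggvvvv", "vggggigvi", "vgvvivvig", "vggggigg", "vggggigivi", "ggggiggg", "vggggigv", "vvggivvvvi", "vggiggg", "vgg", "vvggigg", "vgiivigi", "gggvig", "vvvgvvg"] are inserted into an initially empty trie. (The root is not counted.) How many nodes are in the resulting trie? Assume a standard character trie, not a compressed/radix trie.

62

Insert word by word; a character creates a node only if that edge doesn't already exist:
  "vvvggvvvv" → 9 new (v, v, v, g, g, v, v, v, v)
  "vggggigvi" → prefix "v" already present; 8 new (g, g, g, g, i, g, v, i)
  "vgvvivvig" → prefix "vg" already present; 7 new (v, v, i, v, v, i, g)
  "vggggigg" → prefix "vggggig" already present; 1 new (g)
  "vggggigivi" → prefix "vggggig" already present; 3 new (i, v, i)
  "ggggiggg" → 8 new (g, g, g, g, i, g, g, g)
  "vggggigv" → prefix "vggggigv" already present; 0 new (none)
  "vvggivvvvi" → prefix "vv" already present; 8 new (g, g, i, v, v, v, v, i)
  "vggiggg" → prefix "vgg" already present; 4 new (i, g, g, g)
  "vgg" → prefix "vgg" already present; 0 new (none)
  "vvggigg" → prefix "vvggi" already present; 2 new (g, g)
  "vgiivigi" → prefix "vg" already present; 6 new (i, i, v, i, g, i)
  "gggvig" → prefix "ggg" already present; 3 new (v, i, g)
  "vvvgvvg" → prefix "vvvg" already present; 3 new (v, v, g)
Total nodes = 9 + 8 + 7 + 1 + 3 + 8 + 0 + 8 + 4 + 0 + 2 + 6 + 3 + 3 = 62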